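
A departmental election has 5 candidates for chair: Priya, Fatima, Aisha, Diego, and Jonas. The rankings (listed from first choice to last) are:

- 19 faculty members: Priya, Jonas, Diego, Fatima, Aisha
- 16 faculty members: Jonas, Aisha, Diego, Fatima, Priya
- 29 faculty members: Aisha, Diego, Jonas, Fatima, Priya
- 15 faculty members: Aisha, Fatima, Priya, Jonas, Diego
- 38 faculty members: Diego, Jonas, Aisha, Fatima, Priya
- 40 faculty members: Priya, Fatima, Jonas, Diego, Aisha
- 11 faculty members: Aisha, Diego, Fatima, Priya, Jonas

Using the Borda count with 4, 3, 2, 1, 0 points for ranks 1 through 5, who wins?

Priya: 19·4 + 16·0 + 29·0 + 15·2 + 38·0 + 40·4 + 11·1 = 277
Fatima: 19·1 + 16·1 + 29·1 + 15·3 + 38·1 + 40·3 + 11·2 = 289
Aisha: 19·0 + 16·3 + 29·4 + 15·4 + 38·2 + 40·0 + 11·4 = 344
Diego: 19·2 + 16·2 + 29·3 + 15·0 + 38·4 + 40·1 + 11·3 = 382
Jonas: 19·3 + 16·4 + 29·2 + 15·1 + 38·3 + 40·2 + 11·0 = 388
Jonas has the highest Borda score (388).

Jonas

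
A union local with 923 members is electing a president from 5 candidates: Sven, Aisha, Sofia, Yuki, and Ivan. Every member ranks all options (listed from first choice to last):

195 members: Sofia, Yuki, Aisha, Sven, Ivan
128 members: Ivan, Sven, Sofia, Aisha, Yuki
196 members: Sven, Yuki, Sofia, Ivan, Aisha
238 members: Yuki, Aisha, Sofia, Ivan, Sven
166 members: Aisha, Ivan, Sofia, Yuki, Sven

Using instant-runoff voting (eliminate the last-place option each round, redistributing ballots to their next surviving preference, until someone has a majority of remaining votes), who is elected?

Round 1: Sven 196, Aisha 166, Sofia 195, Yuki 238, Ivan 128. Eliminate Ivan.
Round 2: Sven 324, Aisha 166, Sofia 195, Yuki 238. Eliminate Aisha.
Round 3: Sven 324, Sofia 361, Yuki 238. Eliminate Yuki.
Round 4: Sven 324, Sofia 599. Sofia has a majority.

Sofia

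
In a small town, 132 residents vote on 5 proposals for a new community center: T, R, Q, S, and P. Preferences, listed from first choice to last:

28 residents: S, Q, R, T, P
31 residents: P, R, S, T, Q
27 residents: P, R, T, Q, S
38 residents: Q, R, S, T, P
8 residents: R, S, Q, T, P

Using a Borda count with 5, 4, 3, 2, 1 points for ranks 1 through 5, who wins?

R

T: 28·2 + 31·2 + 27·3 + 38·2 + 8·2 = 291
R: 28·3 + 31·4 + 27·4 + 38·4 + 8·5 = 508
Q: 28·4 + 31·1 + 27·2 + 38·5 + 8·3 = 411
S: 28·5 + 31·3 + 27·1 + 38·3 + 8·4 = 406
P: 28·1 + 31·5 + 27·5 + 38·1 + 8·1 = 364
R has the highest Borda score (508).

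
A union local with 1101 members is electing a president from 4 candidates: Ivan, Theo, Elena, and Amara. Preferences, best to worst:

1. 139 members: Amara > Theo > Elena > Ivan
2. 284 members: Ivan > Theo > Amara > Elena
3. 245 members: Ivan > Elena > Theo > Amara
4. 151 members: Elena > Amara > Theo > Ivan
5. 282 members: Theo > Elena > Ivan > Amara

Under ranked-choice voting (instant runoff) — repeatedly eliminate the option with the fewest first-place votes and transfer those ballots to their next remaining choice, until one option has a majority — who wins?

Theo

Round 1: Ivan 529, Theo 282, Elena 151, Amara 139. Eliminate Amara.
Round 2: Ivan 529, Theo 421, Elena 151. Eliminate Elena.
Round 3: Ivan 529, Theo 572. Theo has a majority.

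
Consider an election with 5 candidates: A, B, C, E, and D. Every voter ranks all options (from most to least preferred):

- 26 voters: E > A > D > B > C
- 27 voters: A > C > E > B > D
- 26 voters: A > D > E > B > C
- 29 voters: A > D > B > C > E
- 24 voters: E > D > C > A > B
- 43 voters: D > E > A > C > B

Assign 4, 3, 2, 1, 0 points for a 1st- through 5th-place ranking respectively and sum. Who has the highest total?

A: 26·3 + 27·4 + 26·4 + 29·4 + 24·1 + 43·2 = 516
B: 26·1 + 27·1 + 26·1 + 29·2 + 24·0 + 43·0 = 137
C: 26·0 + 27·3 + 26·0 + 29·1 + 24·2 + 43·1 = 201
E: 26·4 + 27·2 + 26·2 + 29·0 + 24·4 + 43·3 = 435
D: 26·2 + 27·0 + 26·3 + 29·3 + 24·3 + 43·4 = 461
A has the highest Borda score (516).

A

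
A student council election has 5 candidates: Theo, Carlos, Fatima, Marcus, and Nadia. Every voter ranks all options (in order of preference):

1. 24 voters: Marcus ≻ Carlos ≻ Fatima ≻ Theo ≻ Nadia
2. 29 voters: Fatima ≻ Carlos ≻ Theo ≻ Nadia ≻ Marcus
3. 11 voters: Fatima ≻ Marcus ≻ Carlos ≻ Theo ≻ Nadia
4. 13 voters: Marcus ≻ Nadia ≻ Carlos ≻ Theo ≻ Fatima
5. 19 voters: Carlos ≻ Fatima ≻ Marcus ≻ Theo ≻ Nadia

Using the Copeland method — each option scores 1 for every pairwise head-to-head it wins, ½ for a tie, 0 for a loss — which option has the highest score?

Theo: beats Nadia; loses to Carlos, Fatima, and Marcus → score 1.
Carlos: beats Theo, Fatima, and Nadia; ties Marcus → score 3.5.
Fatima: beats Theo, Marcus, and Nadia; loses to Carlos → score 3.
Marcus: beats Theo and Nadia; ties Carlos; loses to Fatima → score 2.5.
Nadia: loses to Theo, Carlos, Fatima, and Marcus → score 0.
Carlos has the best pairwise record.

Carlos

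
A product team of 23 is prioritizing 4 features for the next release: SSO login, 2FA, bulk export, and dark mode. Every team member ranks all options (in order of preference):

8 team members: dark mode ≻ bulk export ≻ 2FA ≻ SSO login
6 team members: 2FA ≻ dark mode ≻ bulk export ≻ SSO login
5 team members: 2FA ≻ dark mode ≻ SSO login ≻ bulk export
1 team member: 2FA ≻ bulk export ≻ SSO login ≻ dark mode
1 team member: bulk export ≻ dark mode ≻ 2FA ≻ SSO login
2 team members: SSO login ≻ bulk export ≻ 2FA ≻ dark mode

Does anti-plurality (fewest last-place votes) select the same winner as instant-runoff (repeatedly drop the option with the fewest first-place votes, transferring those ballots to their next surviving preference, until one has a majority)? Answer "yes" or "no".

Anti-plurality — last-place votes: SSO login 15, 2FA 0, bulk export 5, dark mode 3. Winner: 2FA.
Instant-runoff — R1 SSO login 2, 2FA 12, bulk export 1, dark mode 8 (2FA winner). Winner: 2FA.
The two methods agree.

yes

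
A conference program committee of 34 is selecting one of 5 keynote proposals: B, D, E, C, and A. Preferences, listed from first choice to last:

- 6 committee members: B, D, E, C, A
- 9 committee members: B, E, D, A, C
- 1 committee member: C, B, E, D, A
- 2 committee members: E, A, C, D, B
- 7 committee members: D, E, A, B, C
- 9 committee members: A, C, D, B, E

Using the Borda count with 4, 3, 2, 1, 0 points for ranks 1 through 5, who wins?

B: 6·4 + 9·4 + 1·3 + 2·0 + 7·1 + 9·1 = 79
D: 6·3 + 9·2 + 1·1 + 2·1 + 7·4 + 9·2 = 85
E: 6·2 + 9·3 + 1·2 + 2·4 + 7·3 + 9·0 = 70
C: 6·1 + 9·0 + 1·4 + 2·2 + 7·0 + 9·3 = 41
A: 6·0 + 9·1 + 1·0 + 2·3 + 7·2 + 9·4 = 65
D has the highest Borda score (85).

D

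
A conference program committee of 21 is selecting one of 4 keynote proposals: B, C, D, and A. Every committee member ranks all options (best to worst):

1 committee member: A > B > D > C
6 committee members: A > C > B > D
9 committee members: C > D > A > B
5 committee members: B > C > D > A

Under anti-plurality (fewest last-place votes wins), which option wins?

C

Last-place votes: B 9, C 1, D 6, A 5.
C is ranked last by the fewest voters, so C wins.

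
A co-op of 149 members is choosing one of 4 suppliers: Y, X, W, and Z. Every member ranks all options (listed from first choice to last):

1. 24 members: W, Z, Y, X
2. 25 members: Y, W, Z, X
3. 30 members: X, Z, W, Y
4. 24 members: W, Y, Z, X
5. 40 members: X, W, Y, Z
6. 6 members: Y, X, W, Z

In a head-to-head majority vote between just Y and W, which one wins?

W

Voters preferring Y to W: 31; preferring W to Y: 118.
W wins the head-to-head.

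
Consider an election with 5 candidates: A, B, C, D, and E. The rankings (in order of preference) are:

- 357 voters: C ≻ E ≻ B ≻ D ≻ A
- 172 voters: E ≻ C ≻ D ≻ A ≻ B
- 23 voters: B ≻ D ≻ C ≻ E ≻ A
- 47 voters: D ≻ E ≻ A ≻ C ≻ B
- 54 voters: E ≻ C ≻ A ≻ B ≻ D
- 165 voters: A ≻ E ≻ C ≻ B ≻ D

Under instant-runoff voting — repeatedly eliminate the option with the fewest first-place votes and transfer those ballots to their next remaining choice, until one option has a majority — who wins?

E

Round 1: A 165, B 23, C 357, D 47, E 226. Eliminate B.
Round 2: A 165, C 357, D 70, E 226. Eliminate D.
Round 3: A 165, C 380, E 273. Eliminate A.
Round 4: C 380, E 438. E has a majority.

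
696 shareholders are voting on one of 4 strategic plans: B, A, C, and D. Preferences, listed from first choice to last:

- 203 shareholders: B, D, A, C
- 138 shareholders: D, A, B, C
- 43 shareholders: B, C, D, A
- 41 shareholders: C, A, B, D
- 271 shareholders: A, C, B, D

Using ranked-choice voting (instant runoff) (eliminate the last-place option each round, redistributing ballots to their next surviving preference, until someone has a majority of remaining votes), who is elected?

A

Round 1: B 246, A 271, C 41, D 138. Eliminate C.
Round 2: B 246, A 312, D 138. Eliminate D.
Round 3: B 246, A 450. A has a majority.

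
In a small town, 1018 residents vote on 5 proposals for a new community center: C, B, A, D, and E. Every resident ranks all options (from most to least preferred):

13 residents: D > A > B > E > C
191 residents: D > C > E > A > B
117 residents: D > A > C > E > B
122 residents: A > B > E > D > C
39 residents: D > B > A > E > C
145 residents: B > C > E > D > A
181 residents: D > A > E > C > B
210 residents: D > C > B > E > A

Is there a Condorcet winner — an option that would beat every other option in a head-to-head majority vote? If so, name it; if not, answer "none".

D

D vs C: 873–145 for D.
D vs B: 751–267 for D.
D vs A: 896–122 for D.
D vs E: 751–267 for D.
D beats every other option head-to-head.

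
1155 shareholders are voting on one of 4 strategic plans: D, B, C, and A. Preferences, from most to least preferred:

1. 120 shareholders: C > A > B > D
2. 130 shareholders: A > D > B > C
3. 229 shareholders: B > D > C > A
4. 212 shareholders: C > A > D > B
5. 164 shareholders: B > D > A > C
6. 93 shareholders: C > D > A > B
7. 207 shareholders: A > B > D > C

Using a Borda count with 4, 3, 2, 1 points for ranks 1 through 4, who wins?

D: 120·1 + 130·3 + 229·3 + 212·2 + 164·3 + 93·3 + 207·2 = 2806
B: 120·2 + 130·2 + 229·4 + 212·1 + 164·4 + 93·1 + 207·3 = 2998
C: 120·4 + 130·1 + 229·2 + 212·4 + 164·1 + 93·4 + 207·1 = 2659
A: 120·3 + 130·4 + 229·1 + 212·3 + 164·2 + 93·2 + 207·4 = 3087
A has the highest Borda score (3087).

A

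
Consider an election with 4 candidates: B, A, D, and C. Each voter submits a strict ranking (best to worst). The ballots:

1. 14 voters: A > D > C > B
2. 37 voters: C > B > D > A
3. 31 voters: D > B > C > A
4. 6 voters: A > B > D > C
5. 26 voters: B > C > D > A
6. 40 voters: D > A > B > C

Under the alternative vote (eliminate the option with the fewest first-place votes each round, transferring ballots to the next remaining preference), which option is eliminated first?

A

Round 1: B 26, A 20, D 71, C 37. Eliminate A.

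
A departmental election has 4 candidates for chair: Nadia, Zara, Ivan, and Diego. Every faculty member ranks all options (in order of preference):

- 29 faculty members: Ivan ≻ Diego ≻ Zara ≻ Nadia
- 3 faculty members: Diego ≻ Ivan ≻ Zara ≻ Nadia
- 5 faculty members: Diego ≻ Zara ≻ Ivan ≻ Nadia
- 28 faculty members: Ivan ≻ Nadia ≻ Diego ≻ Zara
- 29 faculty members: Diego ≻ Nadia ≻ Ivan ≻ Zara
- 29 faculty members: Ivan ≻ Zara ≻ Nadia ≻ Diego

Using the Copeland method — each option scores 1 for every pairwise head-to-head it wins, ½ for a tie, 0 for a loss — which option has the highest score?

Nadia: loses to Zara, Ivan, and Diego → score 0.
Zara: beats Nadia; loses to Ivan and Diego → score 1.
Ivan: beats Nadia, Zara, and Diego → score 3.
Diego: beats Nadia and Zara; loses to Ivan → score 2.
Ivan has the best pairwise record.

Ivan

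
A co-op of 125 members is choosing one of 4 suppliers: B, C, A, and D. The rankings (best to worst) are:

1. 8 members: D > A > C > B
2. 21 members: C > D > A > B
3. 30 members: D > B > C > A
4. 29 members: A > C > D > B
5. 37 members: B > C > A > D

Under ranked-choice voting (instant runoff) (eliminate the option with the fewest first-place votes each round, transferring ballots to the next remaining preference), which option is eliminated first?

C

Round 1: B 37, C 21, A 29, D 38. Eliminate C.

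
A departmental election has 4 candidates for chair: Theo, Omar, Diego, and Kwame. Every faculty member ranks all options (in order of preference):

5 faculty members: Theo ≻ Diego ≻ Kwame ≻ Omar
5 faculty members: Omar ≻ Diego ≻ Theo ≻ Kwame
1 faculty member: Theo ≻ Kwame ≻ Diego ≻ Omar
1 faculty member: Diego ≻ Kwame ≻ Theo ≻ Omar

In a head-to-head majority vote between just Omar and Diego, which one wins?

Voters preferring Omar to Diego: 5; preferring Diego to Omar: 7.
Diego wins the head-to-head.

Diego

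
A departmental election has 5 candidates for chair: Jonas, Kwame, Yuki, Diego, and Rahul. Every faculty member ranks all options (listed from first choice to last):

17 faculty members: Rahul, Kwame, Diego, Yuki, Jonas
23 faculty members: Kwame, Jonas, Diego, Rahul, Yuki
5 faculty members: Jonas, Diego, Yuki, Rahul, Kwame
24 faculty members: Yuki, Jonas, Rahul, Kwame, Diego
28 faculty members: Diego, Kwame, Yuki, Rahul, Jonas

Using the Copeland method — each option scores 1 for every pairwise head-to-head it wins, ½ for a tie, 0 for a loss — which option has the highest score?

Kwame

Jonas: beats Diego and Rahul; loses to Kwame and Yuki → score 2.
Kwame: beats Jonas, Yuki, Diego, and Rahul → score 4.
Yuki: beats Jonas and Rahul; loses to Kwame and Diego → score 2.
Diego: beats Yuki and Rahul; loses to Jonas and Kwame → score 2.
Rahul: loses to Jonas, Kwame, Yuki, and Diego → score 0.
Kwame has the best pairwise record.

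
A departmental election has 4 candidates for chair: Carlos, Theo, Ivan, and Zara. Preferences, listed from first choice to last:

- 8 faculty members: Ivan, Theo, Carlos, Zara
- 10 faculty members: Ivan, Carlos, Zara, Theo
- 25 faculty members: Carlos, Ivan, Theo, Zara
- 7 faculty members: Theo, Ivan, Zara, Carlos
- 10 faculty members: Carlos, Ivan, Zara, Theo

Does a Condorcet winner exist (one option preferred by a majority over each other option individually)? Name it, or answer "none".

Carlos

Carlos vs Theo: 45–15 for Carlos.
Carlos vs Ivan: 35–25 for Carlos.
Carlos vs Zara: 53–7 for Carlos.
Carlos beats every other option head-to-head.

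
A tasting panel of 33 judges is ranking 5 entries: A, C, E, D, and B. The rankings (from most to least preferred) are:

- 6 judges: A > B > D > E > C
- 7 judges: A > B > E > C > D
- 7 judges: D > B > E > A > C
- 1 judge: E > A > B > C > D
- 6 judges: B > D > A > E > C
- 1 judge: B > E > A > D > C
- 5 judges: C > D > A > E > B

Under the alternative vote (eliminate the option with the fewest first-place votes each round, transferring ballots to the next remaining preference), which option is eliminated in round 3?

Round 1: A 13, C 5, E 1, D 7, B 7. Eliminate E.
Round 2: A 14, C 5, D 7, B 7. Eliminate C.
Round 3: A 14, D 12, B 7. Eliminate B.

B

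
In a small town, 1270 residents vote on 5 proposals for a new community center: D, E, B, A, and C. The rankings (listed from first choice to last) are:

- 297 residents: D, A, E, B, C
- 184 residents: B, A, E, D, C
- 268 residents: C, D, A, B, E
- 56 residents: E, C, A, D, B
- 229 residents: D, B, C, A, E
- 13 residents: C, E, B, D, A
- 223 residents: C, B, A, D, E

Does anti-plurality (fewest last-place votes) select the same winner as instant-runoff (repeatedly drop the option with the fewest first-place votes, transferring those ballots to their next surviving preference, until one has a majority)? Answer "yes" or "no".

yes

Anti-plurality — last-place votes: D 0, E 720, B 56, A 13, C 481. Winner: D.
Instant-runoff — R1 D 526, E 56, B 184, A 0, C 504 (A out); R2 D 526, E 56, B 184, C 504 (E out); R3 D 526, B 184, C 560 (B out); R4 D 710, C 560 (D winner). Winner: D.
The two methods agree.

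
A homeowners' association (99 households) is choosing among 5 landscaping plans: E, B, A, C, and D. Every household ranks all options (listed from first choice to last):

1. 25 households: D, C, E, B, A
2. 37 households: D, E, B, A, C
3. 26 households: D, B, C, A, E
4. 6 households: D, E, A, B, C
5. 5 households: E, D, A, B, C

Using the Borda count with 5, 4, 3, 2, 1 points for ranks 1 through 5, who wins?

E: 25·3 + 37·4 + 26·1 + 6·4 + 5·5 = 298
B: 25·2 + 37·3 + 26·4 + 6·2 + 5·2 = 287
A: 25·1 + 37·2 + 26·2 + 6·3 + 5·3 = 184
C: 25·4 + 37·1 + 26·3 + 6·1 + 5·1 = 226
D: 25·5 + 37·5 + 26·5 + 6·5 + 5·4 = 490
D has the highest Borda score (490).

D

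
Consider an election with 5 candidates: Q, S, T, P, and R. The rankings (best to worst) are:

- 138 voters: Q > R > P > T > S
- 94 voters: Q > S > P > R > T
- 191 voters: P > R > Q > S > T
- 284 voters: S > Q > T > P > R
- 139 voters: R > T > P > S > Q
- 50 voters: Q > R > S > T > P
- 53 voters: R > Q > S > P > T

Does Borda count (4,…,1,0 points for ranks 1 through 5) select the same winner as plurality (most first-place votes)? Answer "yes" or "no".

no

Borda — scores: Q 2521, S 1954, T 1173, P 1843, R 1999. Winner: Q.
Plurality — first-place votes: Q 282, S 284, T 0, P 191, R 192. Winner: S.
The two methods disagree.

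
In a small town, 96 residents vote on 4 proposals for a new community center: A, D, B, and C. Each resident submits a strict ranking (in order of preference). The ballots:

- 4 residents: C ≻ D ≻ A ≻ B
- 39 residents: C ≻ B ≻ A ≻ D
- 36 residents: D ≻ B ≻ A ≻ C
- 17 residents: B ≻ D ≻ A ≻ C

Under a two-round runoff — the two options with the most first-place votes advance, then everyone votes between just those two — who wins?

Round 1 first-place votes: A 0, D 36, B 17, C 43.
C and D advance.
Runoff: C is preferred to D by 43 voters; D by 53.
D wins the runoff.

D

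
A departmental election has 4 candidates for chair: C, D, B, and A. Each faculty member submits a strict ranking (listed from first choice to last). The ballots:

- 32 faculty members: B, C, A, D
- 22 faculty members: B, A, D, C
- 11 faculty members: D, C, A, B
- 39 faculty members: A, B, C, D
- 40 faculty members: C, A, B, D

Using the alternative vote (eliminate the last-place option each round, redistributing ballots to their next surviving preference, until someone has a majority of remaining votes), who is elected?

B

Round 1: C 40, D 11, B 54, A 39. Eliminate D.
Round 2: C 51, B 54, A 39. Eliminate A.
Round 3: C 51, B 93. B has a majority.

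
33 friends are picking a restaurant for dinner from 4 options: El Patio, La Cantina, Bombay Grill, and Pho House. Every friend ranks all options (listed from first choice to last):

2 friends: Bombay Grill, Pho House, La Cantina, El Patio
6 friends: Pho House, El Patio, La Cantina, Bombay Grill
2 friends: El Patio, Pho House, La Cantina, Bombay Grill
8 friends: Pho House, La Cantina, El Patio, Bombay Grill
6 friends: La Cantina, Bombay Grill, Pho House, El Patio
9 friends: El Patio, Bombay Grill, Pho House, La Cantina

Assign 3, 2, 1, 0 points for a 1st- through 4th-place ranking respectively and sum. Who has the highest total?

Pho House

El Patio: 2·0 + 6·2 + 2·3 + 8·1 + 6·0 + 9·3 = 53
La Cantina: 2·1 + 6·1 + 2·1 + 8·2 + 6·3 + 9·0 = 44
Bombay Grill: 2·3 + 6·0 + 2·0 + 8·0 + 6·2 + 9·2 = 36
Pho House: 2·2 + 6·3 + 2·2 + 8·3 + 6·1 + 9·1 = 65
Pho House has the highest Borda score (65).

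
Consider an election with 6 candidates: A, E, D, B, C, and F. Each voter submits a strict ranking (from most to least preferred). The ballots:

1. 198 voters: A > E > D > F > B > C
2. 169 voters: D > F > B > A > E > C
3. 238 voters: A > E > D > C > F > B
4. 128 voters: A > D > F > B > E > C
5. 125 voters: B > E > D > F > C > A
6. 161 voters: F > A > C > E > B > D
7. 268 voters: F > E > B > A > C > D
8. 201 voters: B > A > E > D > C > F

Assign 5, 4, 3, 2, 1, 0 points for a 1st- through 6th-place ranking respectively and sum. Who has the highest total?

A

A: 198·5 + 169·2 + 238·5 + 128·5 + 125·0 + 161·4 + 268·2 + 201·4 = 5142
E: 198·4 + 169·1 + 238·4 + 128·1 + 125·4 + 161·2 + 268·4 + 201·3 = 4538
D: 198·3 + 169·5 + 238·3 + 128·4 + 125·3 + 161·0 + 268·0 + 201·2 = 3442
B: 198·1 + 169·3 + 238·0 + 128·2 + 125·5 + 161·1 + 268·3 + 201·5 = 3556
C: 198·0 + 169·0 + 238·2 + 128·0 + 125·1 + 161·3 + 268·1 + 201·1 = 1553
F: 198·2 + 169·4 + 238·1 + 128·3 + 125·2 + 161·5 + 268·5 + 201·0 = 4089
A has the highest Borda score (5142).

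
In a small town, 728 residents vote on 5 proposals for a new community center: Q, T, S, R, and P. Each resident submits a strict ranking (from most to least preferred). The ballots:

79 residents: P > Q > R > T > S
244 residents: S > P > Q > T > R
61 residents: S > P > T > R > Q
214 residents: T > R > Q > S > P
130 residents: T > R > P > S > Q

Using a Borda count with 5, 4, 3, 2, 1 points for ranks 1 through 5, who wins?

T

Q: 79·4 + 244·3 + 61·1 + 214·3 + 130·1 = 1881
T: 79·2 + 244·2 + 61·3 + 214·5 + 130·5 = 2549
S: 79·1 + 244·5 + 61·5 + 214·2 + 130·2 = 2292
R: 79·3 + 244·1 + 61·2 + 214·4 + 130·4 = 1979
P: 79·5 + 244·4 + 61·4 + 214·1 + 130·3 = 2219
T has the highest Borda score (2549).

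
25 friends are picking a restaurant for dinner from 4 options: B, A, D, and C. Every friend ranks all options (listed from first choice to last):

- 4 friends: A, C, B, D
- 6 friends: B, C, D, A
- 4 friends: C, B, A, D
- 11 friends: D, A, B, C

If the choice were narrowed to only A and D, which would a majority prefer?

Voters preferring A to D: 8; preferring D to A: 17.
D wins the head-to-head.

D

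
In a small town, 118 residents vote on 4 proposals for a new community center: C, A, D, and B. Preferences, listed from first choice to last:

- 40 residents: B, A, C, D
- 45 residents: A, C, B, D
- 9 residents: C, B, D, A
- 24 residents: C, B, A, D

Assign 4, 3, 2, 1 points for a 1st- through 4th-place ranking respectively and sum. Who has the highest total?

A

C: 40·2 + 45·3 + 9·4 + 24·4 = 347
A: 40·3 + 45·4 + 9·1 + 24·2 = 357
D: 40·1 + 45·1 + 9·2 + 24·1 = 127
B: 40·4 + 45·2 + 9·3 + 24·3 = 349
A has the highest Borda score (357).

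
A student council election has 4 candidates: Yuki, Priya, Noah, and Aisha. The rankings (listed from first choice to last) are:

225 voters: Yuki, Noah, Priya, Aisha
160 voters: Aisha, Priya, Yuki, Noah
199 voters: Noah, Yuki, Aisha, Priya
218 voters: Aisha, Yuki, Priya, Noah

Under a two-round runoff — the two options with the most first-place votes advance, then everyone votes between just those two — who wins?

Round 1 first-place votes: Yuki 225, Priya 0, Noah 199, Aisha 378.
Aisha and Yuki advance.
Runoff: Aisha is preferred to Yuki by 378 voters; Yuki by 424.
Yuki wins the runoff.

Yuki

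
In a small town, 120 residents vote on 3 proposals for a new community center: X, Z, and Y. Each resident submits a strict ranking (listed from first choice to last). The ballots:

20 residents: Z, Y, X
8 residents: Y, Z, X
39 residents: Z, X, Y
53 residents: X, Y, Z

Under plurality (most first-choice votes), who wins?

Z

First-place votes: X 53, Z 59, Y 8.
Z has the most first-place votes.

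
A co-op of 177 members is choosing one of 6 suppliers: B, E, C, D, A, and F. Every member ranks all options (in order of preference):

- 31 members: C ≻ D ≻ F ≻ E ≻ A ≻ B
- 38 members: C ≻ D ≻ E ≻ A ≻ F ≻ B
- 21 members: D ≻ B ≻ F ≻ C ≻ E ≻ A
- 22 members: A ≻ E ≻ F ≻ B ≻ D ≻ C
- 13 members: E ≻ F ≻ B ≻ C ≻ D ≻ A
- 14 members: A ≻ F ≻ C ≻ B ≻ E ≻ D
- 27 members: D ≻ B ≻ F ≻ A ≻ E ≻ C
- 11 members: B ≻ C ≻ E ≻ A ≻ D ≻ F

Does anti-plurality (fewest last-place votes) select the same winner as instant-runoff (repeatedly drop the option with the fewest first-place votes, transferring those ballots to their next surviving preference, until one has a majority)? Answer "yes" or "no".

Anti-plurality — last-place votes: B 69, E 0, C 49, D 14, A 34, F 11. Winner: E.
Instant-runoff — R1 B 11, E 13, C 69, D 48, A 36, F 0 (F out); R2 B 11, E 13, C 69, D 48, A 36 (B out); R3 E 13, C 80, D 48, A 36 (E out); R4 C 93, D 48, A 36 (C winner). Winner: C.
The two methods disagree.

no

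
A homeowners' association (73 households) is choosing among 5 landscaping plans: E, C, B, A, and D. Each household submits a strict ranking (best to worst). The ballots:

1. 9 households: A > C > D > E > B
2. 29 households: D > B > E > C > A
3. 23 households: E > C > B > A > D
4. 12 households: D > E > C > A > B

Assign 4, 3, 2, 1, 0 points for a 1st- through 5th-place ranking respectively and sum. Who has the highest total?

E: 9·1 + 29·2 + 23·4 + 12·3 = 195
C: 9·3 + 29·1 + 23·3 + 12·2 = 149
B: 9·0 + 29·3 + 23·2 + 12·0 = 133
A: 9·4 + 29·0 + 23·1 + 12·1 = 71
D: 9·2 + 29·4 + 23·0 + 12·4 = 182
E has the highest Borda score (195).

E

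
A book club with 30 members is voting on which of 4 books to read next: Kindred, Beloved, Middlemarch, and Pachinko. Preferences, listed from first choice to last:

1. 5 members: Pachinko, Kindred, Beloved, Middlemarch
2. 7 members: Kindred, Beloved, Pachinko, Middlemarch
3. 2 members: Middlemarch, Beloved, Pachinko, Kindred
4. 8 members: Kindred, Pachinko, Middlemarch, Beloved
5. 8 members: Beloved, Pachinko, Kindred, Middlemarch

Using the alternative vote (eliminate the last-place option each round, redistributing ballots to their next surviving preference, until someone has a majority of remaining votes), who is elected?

Round 1: Kindred 15, Beloved 8, Middlemarch 2, Pachinko 5. Eliminate Middlemarch.
Round 2: Kindred 15, Beloved 10, Pachinko 5. Eliminate Pachinko.
Round 3: Kindred 20, Beloved 10. Kindred has a majority.

Kindred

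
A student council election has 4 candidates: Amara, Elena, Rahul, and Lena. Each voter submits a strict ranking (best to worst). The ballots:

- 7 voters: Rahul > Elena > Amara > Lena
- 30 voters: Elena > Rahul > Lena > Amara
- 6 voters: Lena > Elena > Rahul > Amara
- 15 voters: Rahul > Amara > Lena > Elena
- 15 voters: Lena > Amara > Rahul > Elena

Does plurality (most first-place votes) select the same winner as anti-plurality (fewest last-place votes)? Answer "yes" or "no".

Plurality — first-place votes: Amara 0, Elena 30, Rahul 22, Lena 21. Winner: Elena.
Anti-plurality — last-place votes: Amara 36, Elena 30, Rahul 0, Lena 7. Winner: Rahul.
The two methods disagree.

no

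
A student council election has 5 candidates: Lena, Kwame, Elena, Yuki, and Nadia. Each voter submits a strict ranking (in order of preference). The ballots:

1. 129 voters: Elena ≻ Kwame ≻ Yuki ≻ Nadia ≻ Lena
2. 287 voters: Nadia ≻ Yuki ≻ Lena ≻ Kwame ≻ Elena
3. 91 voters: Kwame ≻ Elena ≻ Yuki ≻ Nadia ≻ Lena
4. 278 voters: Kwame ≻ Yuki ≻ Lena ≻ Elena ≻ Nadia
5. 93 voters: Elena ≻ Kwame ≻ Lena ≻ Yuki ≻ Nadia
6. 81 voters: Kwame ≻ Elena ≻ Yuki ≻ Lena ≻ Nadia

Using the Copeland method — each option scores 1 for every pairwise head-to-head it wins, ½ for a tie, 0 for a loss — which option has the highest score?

Lena: beats Elena; loses to Kwame, Yuki, and Nadia → score 1.
Kwame: beats Lena, Elena, Yuki, and Nadia → score 4.
Elena: beats Nadia; loses to Lena, Kwame, and Yuki → score 1.
Yuki: beats Lena, Elena, and Nadia; loses to Kwame → score 3.
Nadia: beats Lena; loses to Kwame, Elena, and Yuki → score 1.
Kwame has the best pairwise record.

Kwame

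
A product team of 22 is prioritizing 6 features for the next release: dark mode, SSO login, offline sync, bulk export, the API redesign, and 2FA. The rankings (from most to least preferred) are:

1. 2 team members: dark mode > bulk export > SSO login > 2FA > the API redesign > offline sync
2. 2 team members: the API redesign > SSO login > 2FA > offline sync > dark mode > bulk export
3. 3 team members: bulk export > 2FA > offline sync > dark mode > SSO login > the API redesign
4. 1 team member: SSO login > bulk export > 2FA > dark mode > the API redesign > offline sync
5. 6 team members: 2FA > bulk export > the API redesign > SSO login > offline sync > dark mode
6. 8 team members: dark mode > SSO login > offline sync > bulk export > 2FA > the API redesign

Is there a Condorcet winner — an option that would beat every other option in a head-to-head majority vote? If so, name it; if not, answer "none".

none

Checking pairwise contests:
2FA beats dark mode 12–10.
dark mode beats SSO login 13–9.
SSO login beats offline sync 19–3.
dark mode beats bulk export 12–10.
dark mode beats the API redesign 14–8.
SSO login beats 2FA 13–9.
Every option loses at least one head-to-head, so there is no Condorcet winner.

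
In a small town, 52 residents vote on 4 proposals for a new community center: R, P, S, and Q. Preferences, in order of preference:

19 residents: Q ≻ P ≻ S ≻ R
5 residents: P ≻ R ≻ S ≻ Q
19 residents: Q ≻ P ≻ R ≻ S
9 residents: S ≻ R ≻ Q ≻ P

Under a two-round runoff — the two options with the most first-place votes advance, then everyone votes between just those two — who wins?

Round 1 first-place votes: R 0, P 5, S 9, Q 38.
Q and S advance.
Runoff: Q is preferred to S by 38 voters; S by 14.
Q wins the runoff.

Q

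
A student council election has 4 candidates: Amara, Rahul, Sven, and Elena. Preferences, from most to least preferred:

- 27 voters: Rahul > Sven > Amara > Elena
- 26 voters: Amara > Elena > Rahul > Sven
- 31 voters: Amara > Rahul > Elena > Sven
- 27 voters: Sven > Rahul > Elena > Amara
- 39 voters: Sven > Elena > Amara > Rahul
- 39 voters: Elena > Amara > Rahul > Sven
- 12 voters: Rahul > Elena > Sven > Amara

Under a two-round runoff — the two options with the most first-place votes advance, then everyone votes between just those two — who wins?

Round 1 first-place votes: Amara 57, Rahul 39, Sven 66, Elena 39.
Sven and Amara advance.
Runoff: Sven is preferred to Amara by 105 voters; Amara by 96.
Sven wins the runoff.

Sven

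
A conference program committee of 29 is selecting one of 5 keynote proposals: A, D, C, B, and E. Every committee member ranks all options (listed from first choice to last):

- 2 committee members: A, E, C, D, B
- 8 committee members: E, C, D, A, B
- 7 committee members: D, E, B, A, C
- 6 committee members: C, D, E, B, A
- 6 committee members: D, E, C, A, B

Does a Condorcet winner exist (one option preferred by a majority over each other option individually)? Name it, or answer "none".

Checking pairwise contests:
D beats A 27–2.
C beats D 16–13.
E beats C 23–6.
A beats B 16–13.
D beats E 19–10.
Every option loses at least one head-to-head, so there is no Condorcet winner.

none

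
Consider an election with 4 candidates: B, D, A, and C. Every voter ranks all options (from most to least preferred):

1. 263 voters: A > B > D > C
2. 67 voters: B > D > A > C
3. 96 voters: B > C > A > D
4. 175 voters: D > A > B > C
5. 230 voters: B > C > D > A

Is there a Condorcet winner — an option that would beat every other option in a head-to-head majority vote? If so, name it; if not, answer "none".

none

Checking pairwise contests:
A beats B 438–393.
B beats D 656–175.
D beats A 472–359.
B beats C 831–0.
Every option loses at least one head-to-head, so there is no Condorcet winner.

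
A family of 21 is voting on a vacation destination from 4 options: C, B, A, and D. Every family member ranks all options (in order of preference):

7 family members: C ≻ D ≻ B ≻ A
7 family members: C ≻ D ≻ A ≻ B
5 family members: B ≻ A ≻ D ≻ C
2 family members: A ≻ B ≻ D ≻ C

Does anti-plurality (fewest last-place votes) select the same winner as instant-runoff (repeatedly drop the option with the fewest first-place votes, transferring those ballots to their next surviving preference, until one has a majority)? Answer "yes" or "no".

no

Anti-plurality — last-place votes: C 7, B 7, A 7, D 0. Winner: D.
Instant-runoff — R1 C 14, B 5, A 2, D 0 (C winner). Winner: C.
The two methods disagree.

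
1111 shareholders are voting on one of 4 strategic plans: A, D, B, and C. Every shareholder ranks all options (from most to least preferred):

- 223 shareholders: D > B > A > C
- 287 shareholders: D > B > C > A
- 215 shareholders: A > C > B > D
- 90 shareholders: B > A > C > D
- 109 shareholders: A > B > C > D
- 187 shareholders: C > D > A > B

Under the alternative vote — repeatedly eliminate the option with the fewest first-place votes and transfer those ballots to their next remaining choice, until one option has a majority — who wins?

D

Round 1: A 324, D 510, B 90, C 187. Eliminate B.
Round 2: A 414, D 510, C 187. Eliminate C.
Round 3: A 414, D 697. D has a majority.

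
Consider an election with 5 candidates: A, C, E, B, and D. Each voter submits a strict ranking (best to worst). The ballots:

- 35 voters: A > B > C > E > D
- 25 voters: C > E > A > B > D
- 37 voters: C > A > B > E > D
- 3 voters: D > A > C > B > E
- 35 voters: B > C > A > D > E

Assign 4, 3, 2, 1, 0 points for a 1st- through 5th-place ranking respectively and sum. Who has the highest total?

C

A: 35·4 + 25·2 + 37·3 + 3·3 + 35·2 = 380
C: 35·2 + 25·4 + 37·4 + 3·2 + 35·3 = 429
E: 35·1 + 25·3 + 37·1 + 3·0 + 35·0 = 147
B: 35·3 + 25·1 + 37·2 + 3·1 + 35·4 = 347
D: 35·0 + 25·0 + 37·0 + 3·4 + 35·1 = 47
C has the highest Borda score (429).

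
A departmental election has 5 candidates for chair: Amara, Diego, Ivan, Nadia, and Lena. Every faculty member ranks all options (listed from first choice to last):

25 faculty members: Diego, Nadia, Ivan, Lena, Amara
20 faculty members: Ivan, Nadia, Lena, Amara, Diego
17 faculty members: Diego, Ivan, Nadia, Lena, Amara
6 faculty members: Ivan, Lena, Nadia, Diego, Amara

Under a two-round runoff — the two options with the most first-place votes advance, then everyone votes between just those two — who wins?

Diego

Round 1 first-place votes: Amara 0, Diego 42, Ivan 26, Nadia 0, Lena 0.
Diego and Ivan advance.
Runoff: Diego is preferred to Ivan by 42 voters; Ivan by 26.
Diego wins the runoff.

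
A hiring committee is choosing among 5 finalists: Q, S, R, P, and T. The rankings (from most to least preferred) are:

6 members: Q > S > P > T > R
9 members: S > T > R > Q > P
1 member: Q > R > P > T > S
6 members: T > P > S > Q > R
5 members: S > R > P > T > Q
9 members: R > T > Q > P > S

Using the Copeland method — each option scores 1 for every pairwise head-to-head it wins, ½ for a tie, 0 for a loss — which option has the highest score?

S

Q: beats P; loses to S, R, and T → score 1.
S: beats Q, R, P, and T → score 4.
R: beats Q and P; loses to S and T → score 2.
P: loses to Q, S, R, and T → score 0.
T: beats Q, R, and P; loses to S → score 3.
S has the best pairwise record.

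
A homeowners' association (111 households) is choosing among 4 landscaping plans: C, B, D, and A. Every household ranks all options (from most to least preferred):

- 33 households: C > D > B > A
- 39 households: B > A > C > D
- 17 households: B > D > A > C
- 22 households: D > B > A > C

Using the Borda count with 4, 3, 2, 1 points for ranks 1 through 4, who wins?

B

C: 33·4 + 39·2 + 17·1 + 22·1 = 249
B: 33·2 + 39·4 + 17·4 + 22·3 = 356
D: 33·3 + 39·1 + 17·3 + 22·4 = 277
A: 33·1 + 39·3 + 17·2 + 22·2 = 228
B has the highest Borda score (356).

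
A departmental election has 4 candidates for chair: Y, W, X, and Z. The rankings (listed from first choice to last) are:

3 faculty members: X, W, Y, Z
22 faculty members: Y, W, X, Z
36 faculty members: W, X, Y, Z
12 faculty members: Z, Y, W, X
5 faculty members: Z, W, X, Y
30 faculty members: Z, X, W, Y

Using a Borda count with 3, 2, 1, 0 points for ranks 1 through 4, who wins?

Y: 3·1 + 22·3 + 36·1 + 12·2 + 5·0 + 30·0 = 129
W: 3·2 + 22·2 + 36·3 + 12·1 + 5·2 + 30·1 = 210
X: 3·3 + 22·1 + 36·2 + 12·0 + 5·1 + 30·2 = 168
Z: 3·0 + 22·0 + 36·0 + 12·3 + 5·3 + 30·3 = 141
W has the highest Borda score (210).

W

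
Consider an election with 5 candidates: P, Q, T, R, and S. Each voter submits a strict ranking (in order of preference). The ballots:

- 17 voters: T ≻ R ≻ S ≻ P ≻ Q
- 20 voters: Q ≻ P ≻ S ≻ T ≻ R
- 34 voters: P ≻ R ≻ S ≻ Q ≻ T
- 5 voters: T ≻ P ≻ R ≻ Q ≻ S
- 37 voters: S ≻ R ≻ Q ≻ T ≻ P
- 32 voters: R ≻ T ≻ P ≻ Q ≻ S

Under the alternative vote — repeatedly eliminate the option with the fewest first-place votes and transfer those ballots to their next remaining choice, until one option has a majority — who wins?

R

Round 1: P 34, Q 20, T 22, R 32, S 37. Eliminate Q.
Round 2: P 54, T 22, R 32, S 37. Eliminate T.
Round 3: P 59, R 49, S 37. Eliminate S.
Round 4: P 59, R 86. R has a majority.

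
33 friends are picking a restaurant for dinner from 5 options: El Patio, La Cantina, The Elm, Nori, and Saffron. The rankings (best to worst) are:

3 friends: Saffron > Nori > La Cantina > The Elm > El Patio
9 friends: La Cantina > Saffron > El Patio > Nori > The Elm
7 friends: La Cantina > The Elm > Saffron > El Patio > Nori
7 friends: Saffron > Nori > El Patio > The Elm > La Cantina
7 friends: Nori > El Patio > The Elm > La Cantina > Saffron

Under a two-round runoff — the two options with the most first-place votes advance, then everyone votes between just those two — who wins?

Round 1 first-place votes: El Patio 0, La Cantina 16, The Elm 0, Nori 7, Saffron 10.
La Cantina and Saffron advance.
Runoff: La Cantina is preferred to Saffron by 23 voters; Saffron by 10.
La Cantina wins the runoff.

La Cantina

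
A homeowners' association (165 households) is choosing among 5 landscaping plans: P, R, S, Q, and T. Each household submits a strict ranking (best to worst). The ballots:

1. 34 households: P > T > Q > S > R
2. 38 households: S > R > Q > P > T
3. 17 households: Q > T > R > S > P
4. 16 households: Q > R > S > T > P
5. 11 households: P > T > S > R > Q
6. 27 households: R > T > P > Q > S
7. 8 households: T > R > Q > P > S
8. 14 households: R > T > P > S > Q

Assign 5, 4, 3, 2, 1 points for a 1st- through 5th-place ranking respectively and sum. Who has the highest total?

R

P: 34·5 + 38·2 + 17·1 + 16·1 + 11·5 + 27·3 + 8·2 + 14·3 = 473
R: 34·1 + 38·4 + 17·3 + 16·4 + 11·2 + 27·5 + 8·4 + 14·5 = 560
S: 34·2 + 38·5 + 17·2 + 16·3 + 11·3 + 27·1 + 8·1 + 14·2 = 436
Q: 34·3 + 38·3 + 17·5 + 16·5 + 11·1 + 27·2 + 8·3 + 14·1 = 484
T: 34·4 + 38·1 + 17·4 + 16·2 + 11·4 + 27·4 + 8·5 + 14·4 = 522
R has the highest Borda score (560).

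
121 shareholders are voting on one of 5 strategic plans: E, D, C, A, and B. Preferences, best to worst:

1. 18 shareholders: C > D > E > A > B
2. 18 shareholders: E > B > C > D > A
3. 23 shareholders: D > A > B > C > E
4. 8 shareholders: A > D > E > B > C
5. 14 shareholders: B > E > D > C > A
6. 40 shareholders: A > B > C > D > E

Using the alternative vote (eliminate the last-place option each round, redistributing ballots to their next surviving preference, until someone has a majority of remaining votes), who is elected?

D

Round 1: E 18, D 23, C 18, A 48, B 14. Eliminate B.
Round 2: E 32, D 23, C 18, A 48. Eliminate C.
Round 3: E 32, D 41, A 48. Eliminate E.
Round 4: D 73, A 48. D has a majority.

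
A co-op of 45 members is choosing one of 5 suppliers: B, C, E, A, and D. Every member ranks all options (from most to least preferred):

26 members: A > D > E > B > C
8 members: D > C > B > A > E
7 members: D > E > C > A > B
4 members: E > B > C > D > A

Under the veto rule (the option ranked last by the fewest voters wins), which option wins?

Last-place votes: B 7, C 26, E 8, A 4, D 0.
D is ranked last by the fewest voters, so D wins.

D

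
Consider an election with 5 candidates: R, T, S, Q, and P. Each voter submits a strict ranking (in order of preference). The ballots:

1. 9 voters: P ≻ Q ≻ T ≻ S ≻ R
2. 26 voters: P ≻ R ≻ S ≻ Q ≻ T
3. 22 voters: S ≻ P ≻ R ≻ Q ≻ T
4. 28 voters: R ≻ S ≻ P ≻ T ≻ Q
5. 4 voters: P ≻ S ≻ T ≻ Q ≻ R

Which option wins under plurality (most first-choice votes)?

First-place votes: R 28, T 0, S 22, Q 0, P 39.
P has the most first-place votes.

P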